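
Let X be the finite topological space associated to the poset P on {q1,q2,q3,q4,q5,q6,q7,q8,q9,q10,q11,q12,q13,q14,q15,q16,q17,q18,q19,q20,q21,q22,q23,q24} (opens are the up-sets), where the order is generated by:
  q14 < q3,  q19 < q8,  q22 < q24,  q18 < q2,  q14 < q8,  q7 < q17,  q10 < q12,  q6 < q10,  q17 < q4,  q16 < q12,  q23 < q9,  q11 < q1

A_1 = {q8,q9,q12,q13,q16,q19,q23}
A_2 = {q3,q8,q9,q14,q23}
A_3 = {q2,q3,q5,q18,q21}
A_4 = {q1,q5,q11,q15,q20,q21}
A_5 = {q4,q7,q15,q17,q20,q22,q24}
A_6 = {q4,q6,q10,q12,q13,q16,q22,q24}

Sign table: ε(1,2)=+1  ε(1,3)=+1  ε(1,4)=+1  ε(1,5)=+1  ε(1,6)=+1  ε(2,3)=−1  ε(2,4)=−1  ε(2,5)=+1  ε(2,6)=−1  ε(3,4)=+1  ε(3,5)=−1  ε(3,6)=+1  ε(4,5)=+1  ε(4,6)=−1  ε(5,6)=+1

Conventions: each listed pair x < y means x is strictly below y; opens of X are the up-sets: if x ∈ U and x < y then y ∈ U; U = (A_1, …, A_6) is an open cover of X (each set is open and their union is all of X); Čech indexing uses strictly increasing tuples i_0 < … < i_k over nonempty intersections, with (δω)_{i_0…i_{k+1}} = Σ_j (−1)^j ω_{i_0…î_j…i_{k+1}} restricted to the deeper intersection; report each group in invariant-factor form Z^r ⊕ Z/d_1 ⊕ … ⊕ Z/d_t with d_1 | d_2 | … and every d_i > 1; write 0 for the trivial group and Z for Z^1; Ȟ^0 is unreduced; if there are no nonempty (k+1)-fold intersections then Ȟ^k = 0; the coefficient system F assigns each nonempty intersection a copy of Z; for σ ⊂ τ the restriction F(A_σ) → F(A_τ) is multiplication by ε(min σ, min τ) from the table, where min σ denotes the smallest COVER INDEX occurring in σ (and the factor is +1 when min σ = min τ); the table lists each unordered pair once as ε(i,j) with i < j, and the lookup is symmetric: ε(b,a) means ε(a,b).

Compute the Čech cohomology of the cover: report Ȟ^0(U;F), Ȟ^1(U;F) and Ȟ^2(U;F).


Ȟ^0 = 0, Ȟ^1 = Z/2, Ȟ^2 = 0

cover nerve:
  A12={q8,q9,q23} A16={q12,q13,q16} A23={q3} A34={q5,q21} A45={q15,q20} A56={q4,q22,q24}
C dims 6,6; δ0: rk 6, SNF 1^5·2
Ȟ^0: (6−6)−0=0 ⇒ 0
Ȟ^1: (6−0)−6=0 plus torsion [2] ⇒ Z/2
Ȟ^2: (0−0)−0=0 ⇒ 0


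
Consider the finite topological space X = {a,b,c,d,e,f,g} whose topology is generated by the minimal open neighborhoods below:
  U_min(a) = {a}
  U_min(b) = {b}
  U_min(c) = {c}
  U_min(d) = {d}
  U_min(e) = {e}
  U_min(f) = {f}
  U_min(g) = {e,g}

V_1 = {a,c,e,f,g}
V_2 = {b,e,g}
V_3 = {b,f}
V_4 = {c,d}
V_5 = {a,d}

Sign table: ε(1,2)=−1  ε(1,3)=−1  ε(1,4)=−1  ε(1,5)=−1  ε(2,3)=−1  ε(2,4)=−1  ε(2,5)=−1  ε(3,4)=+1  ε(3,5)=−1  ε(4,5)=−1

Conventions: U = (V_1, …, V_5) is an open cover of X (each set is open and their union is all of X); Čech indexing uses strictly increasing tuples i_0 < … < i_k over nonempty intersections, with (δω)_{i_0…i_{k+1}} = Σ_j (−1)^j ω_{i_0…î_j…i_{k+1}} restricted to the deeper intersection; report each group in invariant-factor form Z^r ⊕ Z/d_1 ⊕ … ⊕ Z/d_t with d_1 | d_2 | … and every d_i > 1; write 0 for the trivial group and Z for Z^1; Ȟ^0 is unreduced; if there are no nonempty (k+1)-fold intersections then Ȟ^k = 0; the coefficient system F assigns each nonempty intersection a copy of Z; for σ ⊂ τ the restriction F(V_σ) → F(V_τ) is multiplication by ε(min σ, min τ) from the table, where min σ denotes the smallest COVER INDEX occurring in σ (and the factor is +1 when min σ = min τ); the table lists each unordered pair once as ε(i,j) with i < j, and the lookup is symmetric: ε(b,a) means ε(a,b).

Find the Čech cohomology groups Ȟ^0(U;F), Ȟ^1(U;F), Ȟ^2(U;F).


Ȟ^0(U;F) ≅ 0,  Ȟ^1(U;F) ≅ Z ⊕ Z/2,  Ȟ^2(U;F) ≅ 0

nonempty intersections:
  V12={e,g} V13={f} V14={c} V15={a} V23={b} V45={d}
C dims 5,6; δ0: rk 5, SNF 1^4·2
Ȟ^0: (5−5)−0=0 ⇒ 0
Ȟ^1: (6−0)−5=1 plus torsion [2] ⇒ Z ⊕ Z/2
Ȟ^2: (0−0)−0=0 ⇒ 0


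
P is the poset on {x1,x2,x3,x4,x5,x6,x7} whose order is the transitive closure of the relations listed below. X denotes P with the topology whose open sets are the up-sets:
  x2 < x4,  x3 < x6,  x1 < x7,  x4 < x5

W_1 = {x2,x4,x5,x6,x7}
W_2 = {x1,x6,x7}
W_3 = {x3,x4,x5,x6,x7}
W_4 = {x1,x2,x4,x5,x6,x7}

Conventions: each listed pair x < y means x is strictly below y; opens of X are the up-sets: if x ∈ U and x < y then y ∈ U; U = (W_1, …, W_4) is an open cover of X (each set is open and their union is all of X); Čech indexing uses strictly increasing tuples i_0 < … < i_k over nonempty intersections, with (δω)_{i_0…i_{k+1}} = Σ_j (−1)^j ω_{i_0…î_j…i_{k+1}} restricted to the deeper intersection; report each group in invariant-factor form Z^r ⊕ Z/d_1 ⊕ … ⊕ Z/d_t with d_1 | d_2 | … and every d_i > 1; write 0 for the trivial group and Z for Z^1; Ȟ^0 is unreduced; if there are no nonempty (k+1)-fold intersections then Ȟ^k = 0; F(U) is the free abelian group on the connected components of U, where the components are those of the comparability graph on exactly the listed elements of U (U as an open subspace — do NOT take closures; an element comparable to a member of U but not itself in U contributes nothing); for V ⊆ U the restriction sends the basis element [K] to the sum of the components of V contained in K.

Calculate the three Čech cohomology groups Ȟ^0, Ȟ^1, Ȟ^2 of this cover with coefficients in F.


Ȟ^0 ≅ Z^3,  Ȟ^1 ≅ 0,  Ȟ^2 ≅ 0

nerve of the cover:
  W12={x6,x7} W13={x4,x5,x6,x7} W14={x2,x4,x5,x6,x7} W23={x6,x7} W24={x1,x6,x7} W34={x4,x5,x6,x7}
  W123={x6,x7} W124={x6,x7} W134={x4,x5,x6,x7} W234={x6,x7}
  W1234={x6,x7}
components per intersection:
  W1: {x2,x4,x5} {x6} {x7}
  W2: {x1,x7} {x6}
  W3: {x3,x6} {x4,x5} {x7}
  W4: {x1,x7} {x2,x4,x5} {x6}
  W12: {x6} {x7}
  W13: {x4,x5} {x6} {x7}
  W14: {x2,x4,x5} {x6} {x7}
  W23: {x6} {x7}
  W24: {x1,x7} {x6}
  W34: {x4,x5} {x6} {x7}
  W123: {x6} {x7}
  W124: {x6} {x7}
  W134: {x4,x5} {x6} {x7}
  W234: {x6} {x7}
  W1234: {x6} {x7}
C dims 11,15,9,2; δ0: rk 8, SNF 1^8; δ1: rk 7, SNF 1^7; δ2: rk 2, SNF 1^2
Ȟ^0 = (11 − 8) − 0 = 3, so Ȟ^0 ≅ Z^3
Ȟ^1 = (15 − 7) − 8 = 0, so Ȟ^1 ≅ 0
Ȟ^2 = (9 − 2) − 7 = 0, so Ȟ^2 ≅ 0


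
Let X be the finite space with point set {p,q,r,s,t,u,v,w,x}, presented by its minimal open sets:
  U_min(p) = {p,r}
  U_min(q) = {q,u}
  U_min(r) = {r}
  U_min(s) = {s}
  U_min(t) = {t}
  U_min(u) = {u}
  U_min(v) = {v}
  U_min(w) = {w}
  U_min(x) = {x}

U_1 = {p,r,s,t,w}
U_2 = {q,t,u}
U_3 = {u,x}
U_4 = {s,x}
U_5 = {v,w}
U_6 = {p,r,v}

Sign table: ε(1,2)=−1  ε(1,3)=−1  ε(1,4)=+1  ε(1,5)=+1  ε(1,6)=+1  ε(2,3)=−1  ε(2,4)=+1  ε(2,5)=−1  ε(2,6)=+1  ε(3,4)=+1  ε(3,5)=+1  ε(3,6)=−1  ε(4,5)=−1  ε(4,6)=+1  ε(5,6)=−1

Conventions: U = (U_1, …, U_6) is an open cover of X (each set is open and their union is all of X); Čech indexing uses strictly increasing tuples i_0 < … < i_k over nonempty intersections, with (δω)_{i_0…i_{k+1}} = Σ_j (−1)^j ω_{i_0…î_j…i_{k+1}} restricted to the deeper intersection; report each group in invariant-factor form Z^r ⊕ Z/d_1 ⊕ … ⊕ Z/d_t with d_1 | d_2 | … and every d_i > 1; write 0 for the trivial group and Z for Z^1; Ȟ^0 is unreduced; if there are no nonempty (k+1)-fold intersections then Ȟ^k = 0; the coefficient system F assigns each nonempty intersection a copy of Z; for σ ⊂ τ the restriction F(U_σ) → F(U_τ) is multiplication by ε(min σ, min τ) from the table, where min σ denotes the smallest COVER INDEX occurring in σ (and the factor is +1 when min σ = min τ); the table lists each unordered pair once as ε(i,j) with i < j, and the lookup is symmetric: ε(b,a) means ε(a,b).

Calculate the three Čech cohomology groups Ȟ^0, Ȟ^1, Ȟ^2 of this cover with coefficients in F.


Ȟ^0 ≅ 0,  Ȟ^1 ≅ Z ⊕ Z/2,  Ȟ^2 ≅ 0

nerve of the cover:
  U12={t} U14={s} U15={w} U16={p,r} U23={u} U34={x} U56={v}
C dims 6,7; δ0: rk 6, SNF 1^5·2
Ȟ^0 = (6 − 6) − 0 = 0, so Ȟ^0 ≅ 0
Ȟ^1 = (7 − 0) − 6 = 1 plus torsion [2], so Ȟ^1 ≅ Z ⊕ Z/2
Ȟ^2 = (0 − 0) − 0 = 0, so Ȟ^2 ≅ 0


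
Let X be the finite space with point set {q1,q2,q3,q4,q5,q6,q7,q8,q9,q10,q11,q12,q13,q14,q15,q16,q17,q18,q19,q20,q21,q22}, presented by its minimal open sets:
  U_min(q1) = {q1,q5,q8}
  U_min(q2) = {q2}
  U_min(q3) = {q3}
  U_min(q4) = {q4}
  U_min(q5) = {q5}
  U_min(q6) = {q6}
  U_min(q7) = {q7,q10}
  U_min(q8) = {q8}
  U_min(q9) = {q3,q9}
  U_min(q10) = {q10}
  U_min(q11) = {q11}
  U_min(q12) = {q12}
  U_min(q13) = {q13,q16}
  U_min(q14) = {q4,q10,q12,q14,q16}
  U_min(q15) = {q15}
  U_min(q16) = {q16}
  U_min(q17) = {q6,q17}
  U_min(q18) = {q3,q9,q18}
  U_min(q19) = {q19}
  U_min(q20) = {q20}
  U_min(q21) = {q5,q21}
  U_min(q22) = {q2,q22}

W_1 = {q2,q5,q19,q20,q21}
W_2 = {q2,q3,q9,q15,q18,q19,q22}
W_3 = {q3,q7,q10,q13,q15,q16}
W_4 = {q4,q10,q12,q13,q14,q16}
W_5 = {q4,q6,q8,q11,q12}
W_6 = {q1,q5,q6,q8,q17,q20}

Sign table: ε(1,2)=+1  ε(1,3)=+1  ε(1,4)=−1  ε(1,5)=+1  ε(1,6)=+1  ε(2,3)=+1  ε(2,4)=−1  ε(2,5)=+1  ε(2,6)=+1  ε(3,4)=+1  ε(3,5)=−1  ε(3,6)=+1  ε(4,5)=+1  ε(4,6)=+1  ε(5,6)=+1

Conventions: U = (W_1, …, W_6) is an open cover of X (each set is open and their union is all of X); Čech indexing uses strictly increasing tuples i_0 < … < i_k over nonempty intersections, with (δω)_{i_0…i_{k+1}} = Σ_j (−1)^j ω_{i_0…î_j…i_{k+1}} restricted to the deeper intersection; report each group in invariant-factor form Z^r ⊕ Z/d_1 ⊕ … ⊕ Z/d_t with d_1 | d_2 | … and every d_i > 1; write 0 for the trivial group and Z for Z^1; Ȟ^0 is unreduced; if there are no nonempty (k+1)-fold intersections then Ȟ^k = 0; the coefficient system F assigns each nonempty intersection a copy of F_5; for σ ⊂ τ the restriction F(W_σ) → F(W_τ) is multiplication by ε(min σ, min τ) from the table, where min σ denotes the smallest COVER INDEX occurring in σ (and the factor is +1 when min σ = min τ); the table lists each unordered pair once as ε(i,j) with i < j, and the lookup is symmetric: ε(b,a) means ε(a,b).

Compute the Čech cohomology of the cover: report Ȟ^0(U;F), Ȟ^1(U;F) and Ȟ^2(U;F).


nonempty overlaps:
  W12={q2,q19} W16={q5,q20} W23={q3,q15} W34={q10,q13,q16} W45={q4,q12} W56={q6,q8}
C dims 6,6; δ0: rk_F5 5
degree 0: 6−5−0 = 1 → Ȟ^0 ≅ Z/5
degree 1: 6−0−5 = 1 → Ȟ^1 ≅ Z/5
degree 2: 0−0−0 = 0 → Ȟ^2 ≅ 0

Ȟ^0(U;F) ≅ Z/5, Ȟ^1(U;F) ≅ Z/5, Ȟ^2(U;F) ≅ 0


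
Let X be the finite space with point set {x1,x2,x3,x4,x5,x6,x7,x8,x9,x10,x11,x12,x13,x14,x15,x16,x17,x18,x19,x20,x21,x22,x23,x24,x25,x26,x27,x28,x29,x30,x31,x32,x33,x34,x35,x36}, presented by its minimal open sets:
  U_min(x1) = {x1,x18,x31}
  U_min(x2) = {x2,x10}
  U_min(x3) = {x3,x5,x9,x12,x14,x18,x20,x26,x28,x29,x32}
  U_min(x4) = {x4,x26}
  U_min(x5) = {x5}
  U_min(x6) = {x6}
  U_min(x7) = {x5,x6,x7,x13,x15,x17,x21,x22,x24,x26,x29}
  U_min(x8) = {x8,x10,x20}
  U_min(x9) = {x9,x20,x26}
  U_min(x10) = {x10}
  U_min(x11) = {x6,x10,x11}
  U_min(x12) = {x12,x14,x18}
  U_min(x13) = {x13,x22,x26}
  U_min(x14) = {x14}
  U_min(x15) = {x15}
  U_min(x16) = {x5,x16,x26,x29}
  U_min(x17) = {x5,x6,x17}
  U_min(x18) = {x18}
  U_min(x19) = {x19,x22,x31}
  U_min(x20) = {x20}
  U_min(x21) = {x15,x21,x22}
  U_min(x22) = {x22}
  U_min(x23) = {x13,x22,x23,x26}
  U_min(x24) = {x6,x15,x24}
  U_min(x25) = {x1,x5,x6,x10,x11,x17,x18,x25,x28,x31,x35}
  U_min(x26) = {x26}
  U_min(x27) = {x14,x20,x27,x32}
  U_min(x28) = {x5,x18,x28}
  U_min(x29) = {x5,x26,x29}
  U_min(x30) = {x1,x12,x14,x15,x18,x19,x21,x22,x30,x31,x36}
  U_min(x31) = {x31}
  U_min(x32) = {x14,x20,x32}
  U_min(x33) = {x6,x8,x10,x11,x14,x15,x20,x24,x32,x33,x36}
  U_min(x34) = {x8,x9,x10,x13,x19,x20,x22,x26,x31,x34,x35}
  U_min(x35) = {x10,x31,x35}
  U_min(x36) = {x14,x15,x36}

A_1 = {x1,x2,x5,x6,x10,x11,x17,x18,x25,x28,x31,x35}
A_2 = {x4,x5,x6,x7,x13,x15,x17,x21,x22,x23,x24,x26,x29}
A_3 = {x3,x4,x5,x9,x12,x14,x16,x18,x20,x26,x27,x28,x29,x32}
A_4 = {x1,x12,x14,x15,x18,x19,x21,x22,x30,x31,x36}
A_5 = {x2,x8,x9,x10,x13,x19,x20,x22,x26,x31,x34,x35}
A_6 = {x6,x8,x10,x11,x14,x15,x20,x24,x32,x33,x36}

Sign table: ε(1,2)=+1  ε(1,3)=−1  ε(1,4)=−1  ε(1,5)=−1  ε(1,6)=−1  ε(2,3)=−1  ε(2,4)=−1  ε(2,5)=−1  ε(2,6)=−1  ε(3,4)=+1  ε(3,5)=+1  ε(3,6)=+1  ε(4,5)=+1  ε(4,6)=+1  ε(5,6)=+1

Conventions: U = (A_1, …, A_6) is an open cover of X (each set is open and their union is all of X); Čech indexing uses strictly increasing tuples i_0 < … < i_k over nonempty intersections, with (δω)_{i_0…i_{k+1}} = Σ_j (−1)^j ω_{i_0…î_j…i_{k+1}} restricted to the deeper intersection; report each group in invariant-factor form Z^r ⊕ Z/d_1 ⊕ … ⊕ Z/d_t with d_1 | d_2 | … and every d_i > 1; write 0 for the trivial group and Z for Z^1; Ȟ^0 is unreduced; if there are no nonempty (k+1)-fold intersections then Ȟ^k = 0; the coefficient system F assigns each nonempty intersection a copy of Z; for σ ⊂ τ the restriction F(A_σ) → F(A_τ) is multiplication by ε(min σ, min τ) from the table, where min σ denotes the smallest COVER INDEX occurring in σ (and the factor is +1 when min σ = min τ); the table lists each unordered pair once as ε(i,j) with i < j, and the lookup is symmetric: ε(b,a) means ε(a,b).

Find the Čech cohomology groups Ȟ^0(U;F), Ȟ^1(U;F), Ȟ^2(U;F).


nerve of the cover:
  A12={x5,x6,x17} A13={x5,x18,x28} A14={x1,x18,x31} A15={x2,x10,x31,x35} A16={x6,x10,x11} A23={x4,x5,x26,x29} A24={x15,x21,x22} A25={x13,x22,x26} A26={x6,x15,x24} A34={x12,x14,x18} A35={x9,x20,x26} A36={x14,x20,x32} A45={x19,x22,x31} A46={x14,x15,x36} A56={x8,x10,x20}
  A123={x5} A126={x6} A134={x18} A145={x31} A156={x10} A235={x26} A245={x22} A246={x15} A346={x14} A356={x20}
C dims 6,15,10; δ0: rk 5, SNF 1^5; δ1: rk 10, SNF 1^9·2
Ȟ^0 = (6 − 5) − 0 = 1, so Ȟ^0 ≅ Z
Ȟ^1 = (15 − 10) − 5 = 0, so Ȟ^1 ≅ 0
Ȟ^2 = (10 − 0) − 10 = 0 plus torsion [2], so Ȟ^2 ≅ Z/2

Ȟ^0(U;F) ≅ Z; Ȟ^1(U;F) ≅ 0; Ȟ^2(U;F) ≅ Z/2


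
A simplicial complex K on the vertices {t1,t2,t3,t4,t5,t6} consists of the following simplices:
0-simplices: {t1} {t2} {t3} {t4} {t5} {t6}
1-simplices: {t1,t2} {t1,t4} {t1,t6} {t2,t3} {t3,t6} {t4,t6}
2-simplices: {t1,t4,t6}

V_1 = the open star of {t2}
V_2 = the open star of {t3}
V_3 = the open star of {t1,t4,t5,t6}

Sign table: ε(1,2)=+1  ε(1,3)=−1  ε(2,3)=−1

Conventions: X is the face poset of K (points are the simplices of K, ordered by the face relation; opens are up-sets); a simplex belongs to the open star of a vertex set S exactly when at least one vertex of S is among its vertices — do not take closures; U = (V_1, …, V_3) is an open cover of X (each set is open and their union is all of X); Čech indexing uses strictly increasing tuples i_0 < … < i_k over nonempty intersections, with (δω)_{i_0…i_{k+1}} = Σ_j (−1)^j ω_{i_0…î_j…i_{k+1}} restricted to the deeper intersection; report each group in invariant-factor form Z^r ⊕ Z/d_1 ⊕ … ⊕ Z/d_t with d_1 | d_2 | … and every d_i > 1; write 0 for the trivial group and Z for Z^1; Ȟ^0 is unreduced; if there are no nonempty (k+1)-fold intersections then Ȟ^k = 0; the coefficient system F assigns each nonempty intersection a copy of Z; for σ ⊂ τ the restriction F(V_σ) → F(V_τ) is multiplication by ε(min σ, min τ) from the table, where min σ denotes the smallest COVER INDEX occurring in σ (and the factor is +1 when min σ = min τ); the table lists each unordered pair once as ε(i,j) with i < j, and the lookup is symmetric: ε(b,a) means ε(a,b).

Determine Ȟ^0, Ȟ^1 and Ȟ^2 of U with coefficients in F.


Ȟ^0(U;F) ≅ Z, Ȟ^1(U;F) ≅ Z, Ȟ^2(U;F) ≅ 0

nonempty overlaps:
  V1={{t2},{t1,t2},{t2,t3}} V2={{t3},{t2,t3},{t3,t6}} V3={{t1},{t4},{t5},{t6},{t1,t2},{t1,t4},{t1,t6},{t3,t6},{t4,t6},{t1,t4,t6}}
  V12={{t2,t3}} V13={{t1,t2}} V23={{t3,t6}}
C dims 3,3; δ0: rk 2, SNF 1^2
degree 0: 3−2−0 = 1 → Ȟ^0 ≅ Z
degree 1: 3−0−2 = 1 → Ȟ^1 ≅ Z
degree 2: 0−0−0 = 0 → Ȟ^2 ≅ 0


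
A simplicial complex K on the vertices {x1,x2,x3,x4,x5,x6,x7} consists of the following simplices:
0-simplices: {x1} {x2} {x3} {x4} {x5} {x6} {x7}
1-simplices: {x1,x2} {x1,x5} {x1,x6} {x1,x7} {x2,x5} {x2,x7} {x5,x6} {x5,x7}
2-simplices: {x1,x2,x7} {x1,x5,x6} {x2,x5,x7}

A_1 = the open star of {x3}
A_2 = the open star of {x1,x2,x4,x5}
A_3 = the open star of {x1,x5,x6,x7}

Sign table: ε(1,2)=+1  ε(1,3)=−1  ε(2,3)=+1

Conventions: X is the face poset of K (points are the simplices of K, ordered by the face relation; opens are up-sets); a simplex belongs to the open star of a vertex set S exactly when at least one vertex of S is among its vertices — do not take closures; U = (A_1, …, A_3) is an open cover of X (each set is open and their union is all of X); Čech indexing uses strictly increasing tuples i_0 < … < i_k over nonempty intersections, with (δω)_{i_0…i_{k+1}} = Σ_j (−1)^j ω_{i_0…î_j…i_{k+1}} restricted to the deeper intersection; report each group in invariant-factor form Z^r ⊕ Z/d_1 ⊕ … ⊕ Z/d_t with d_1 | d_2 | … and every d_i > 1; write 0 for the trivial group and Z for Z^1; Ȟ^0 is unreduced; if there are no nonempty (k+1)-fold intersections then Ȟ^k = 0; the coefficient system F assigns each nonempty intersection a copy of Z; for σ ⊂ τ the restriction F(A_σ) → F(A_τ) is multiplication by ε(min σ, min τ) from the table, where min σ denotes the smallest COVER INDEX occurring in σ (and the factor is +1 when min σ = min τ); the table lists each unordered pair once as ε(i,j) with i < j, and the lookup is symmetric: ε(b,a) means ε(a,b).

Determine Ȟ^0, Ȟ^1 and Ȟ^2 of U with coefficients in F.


cover nerve:
  A1={{x3}} A2={{x1},{x2},{x4},{x5},{x1,x2},{x1,x5},{x1,x6},{x1,x7},{x2,x5},{x2,x7},{x5,x6},{x5,x7},{x1,x2,x7},{x1,x5,x6},{x2,x5,x7}} A3={{x1},{x5},{x6},{x7},{x1,x2},{x1,x5},{x1,x6},{x1,x7},{x2,x5},{x2,x7},{x5,x6},{x5,x7},{x1,x2,x7},{x1,x5,x6},{x2,x5,x7}}
  A23={{x1},{x5},{x1,x2},{x1,x5},{x1,x6},{x1,x7},{x2,x5},{x2,x7},{x5,x6},{x5,x7},{x1,x2,x7},{x1,x5,x6},{x2,x5,x7}}
C dims 3,1; δ0: rk 1, SNF 1^1
Ȟ^0: (3−1)−0=2 ⇒ Z^2
Ȟ^1: (1−0)−1=0 ⇒ 0
Ȟ^2: (0−0)−0=0 ⇒ 0

Ȟ^0(U;F) ≅ Z^2,  Ȟ^1(U;F) ≅ 0,  Ȟ^2(U;F) ≅ 0


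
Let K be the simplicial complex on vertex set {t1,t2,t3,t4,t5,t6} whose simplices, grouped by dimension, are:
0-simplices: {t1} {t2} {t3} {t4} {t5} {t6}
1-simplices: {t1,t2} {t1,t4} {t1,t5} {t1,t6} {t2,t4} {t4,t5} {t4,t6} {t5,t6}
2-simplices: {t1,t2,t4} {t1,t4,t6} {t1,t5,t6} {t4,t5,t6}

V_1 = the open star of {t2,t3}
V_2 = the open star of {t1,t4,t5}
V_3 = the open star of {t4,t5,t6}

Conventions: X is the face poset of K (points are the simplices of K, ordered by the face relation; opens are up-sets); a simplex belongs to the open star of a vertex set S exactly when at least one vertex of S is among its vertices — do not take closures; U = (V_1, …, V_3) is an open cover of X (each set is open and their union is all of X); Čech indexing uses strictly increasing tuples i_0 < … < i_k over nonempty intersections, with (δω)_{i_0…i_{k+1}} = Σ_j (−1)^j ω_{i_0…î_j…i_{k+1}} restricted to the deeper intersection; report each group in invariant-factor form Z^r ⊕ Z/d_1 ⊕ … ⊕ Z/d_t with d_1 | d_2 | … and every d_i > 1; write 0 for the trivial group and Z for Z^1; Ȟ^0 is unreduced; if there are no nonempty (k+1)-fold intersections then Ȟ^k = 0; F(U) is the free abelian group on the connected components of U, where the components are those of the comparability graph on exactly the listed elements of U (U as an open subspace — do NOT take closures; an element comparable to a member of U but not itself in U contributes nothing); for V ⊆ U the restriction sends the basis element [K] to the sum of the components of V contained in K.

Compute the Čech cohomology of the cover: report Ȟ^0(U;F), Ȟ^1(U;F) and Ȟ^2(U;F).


Ȟ^0 = Z^2,  Ȟ^1 = 0,  Ȟ^2 = 0

nonempty overlaps:
  V1={{t2},{t3},{t1,t2},{t2,t4},{t1,t2,t4}} V2={{t1},{t4},{t5},{t1,t2},{t1,t4},{t1,t5},{t1,t6},{t2,t4},{t4,t5},{t4,t6},{t5,t6},{t1,t2,t4},{t1,t4,t6},{t1,t5,t6},{t4,t5,t6}} V3={{t4},{t5},{t6},{t1,t4},{t1,t5},{t1,t6},{t2,t4},{t4,t5},{t4,t6},{t5,t6},{t1,t2,t4},{t1,t4,t6},{t1,t5,t6},{t4,t5,t6}}
  V12={{t1,t2},{t2,t4},{t1,t2,t4}} V13={{t2,t4},{t1,t2,t4}} V23={{t4},{t5},{t1,t4},{t1,t5},{t1,t6},{t2,t4},{t4,t5},{t4,t6},{t5,t6},{t1,t2,t4},{t1,t4,t6},{t1,t5,t6},{t4,t5,t6}}
  V123={{t2,t4},{t1,t2,t4}}
components per intersection:
  V1: {{t2},{t1,t2},{t2,t4},{t1,t2,t4}} {{t3}}
  V2: {{t1},{t4},{t5},{t1,t2},{t1,t4},{t1,t5},{t1,t6},{t2,t4},{t4,t5},{t4,t6},{t5,t6},{t1,t2,t4},{t1,t4,t6},{t1,t5,t6},{t4,t5,t6}}
  V3: {{t4},{t5},{t6},{t1,t4},{t1,t5},{t1,t6},{t2,t4},{t4,t5},{t4,t6},{t5,t6},{t1,t2,t4},{t1,t4,t6},{t1,t5,t6},{t4,t5,t6}}
  V12: {{t1,t2},{t2,t4},{t1,t2,t4}}
  V13: {{t2,t4},{t1,t2,t4}}
  V23: {{t4},{t5},{t1,t4},{t1,t5},{t1,t6},{t2,t4},{t4,t5},{t4,t6},{t5,t6},{t1,t2,t4},{t1,t4,t6},{t1,t5,t6},{t4,t5,t6}}
  V123: {{t2,t4},{t1,t2,t4}}
C dims 4,3,1; δ0: rk 2, SNF 1^2; δ1: rk 1, SNF 1^1
degree 0: 4−2−0 = 2 → Ȟ^0 ≅ Z^2
degree 1: 3−1−2 = 0 → Ȟ^1 ≅ 0
degree 2: 1−0−1 = 0 → Ȟ^2 ≅ 0


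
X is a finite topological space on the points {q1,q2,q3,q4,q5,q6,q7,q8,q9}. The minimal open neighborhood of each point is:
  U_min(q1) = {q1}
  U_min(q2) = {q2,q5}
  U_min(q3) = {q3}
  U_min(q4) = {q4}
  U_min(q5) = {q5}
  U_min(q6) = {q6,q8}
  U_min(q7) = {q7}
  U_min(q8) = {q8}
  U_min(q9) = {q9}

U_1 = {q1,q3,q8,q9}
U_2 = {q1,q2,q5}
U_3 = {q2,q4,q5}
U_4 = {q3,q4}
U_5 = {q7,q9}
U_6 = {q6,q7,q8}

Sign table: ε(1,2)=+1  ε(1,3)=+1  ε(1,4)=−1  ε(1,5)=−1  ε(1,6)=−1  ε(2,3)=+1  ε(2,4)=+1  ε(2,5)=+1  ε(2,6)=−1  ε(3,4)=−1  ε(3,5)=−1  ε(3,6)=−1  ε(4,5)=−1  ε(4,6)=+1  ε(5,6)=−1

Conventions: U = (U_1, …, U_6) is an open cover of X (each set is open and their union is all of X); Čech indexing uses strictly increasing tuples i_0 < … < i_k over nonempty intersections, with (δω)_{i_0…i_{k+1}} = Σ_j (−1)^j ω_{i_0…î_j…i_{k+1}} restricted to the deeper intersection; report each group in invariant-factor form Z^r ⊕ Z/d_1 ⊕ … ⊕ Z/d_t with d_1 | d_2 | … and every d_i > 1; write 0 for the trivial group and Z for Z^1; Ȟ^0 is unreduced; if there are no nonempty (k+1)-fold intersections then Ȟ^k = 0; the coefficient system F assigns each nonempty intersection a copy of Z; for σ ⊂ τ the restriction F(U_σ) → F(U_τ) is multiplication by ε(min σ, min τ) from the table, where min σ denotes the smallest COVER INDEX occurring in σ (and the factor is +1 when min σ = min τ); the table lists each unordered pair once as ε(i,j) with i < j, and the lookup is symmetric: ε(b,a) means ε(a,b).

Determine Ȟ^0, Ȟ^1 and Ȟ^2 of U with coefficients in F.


nerve simplices:
  U12={q1} U14={q3} U15={q9} U16={q8} U23={q2,q5} U34={q4} U56={q7}
C dims 6,7; δ0: rk 6, SNF 1^5·2
degree 0: 6−6−0 = 0 → Ȟ^0 ≅ 0
degree 1: 7−0−6 = 1 plus torsion [2] → Ȟ^1 ≅ Z ⊕ Z/2
degree 2: 0−0−0 = 0 → Ȟ^2 ≅ 0

Ȟ^0 = 0; Ȟ^1 = Z ⊕ Z/2; Ȟ^2 = 0


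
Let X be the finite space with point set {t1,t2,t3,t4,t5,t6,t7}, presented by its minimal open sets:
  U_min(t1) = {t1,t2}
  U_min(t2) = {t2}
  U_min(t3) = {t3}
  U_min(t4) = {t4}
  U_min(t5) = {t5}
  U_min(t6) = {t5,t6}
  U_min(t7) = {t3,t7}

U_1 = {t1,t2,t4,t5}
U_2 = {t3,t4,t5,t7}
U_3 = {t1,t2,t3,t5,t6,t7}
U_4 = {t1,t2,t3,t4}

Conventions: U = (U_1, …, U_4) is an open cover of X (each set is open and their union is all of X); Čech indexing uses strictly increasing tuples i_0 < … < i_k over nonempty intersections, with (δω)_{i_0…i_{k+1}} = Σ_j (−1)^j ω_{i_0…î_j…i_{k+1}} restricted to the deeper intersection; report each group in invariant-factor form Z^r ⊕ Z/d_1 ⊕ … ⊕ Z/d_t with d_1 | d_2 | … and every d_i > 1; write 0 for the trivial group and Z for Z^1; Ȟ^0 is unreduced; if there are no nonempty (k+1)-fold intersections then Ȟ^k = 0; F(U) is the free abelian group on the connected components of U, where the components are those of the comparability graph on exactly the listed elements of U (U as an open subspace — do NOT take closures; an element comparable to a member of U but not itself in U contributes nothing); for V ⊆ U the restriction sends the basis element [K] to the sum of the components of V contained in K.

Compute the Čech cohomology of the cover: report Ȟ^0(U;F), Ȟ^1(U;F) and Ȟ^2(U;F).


Ȟ^0 = Z^4,  Ȟ^1 = 0,  Ȟ^2 = 0

nonempty overlaps:
  U12={t4,t5} U13={t1,t2,t5} U14={t1,t2,t4} U23={t3,t5,t7} U24={t3,t4} U34={t1,t2,t3}
  U123={t5} U124={t4} U134={t1,t2} U234={t3}
components per intersection:
  U1: {t1,t2} {t4} {t5}
  U2: {t3,t7} {t4} {t5}
  U3: {t1,t2} {t3,t7} {t5,t6}
  U4: {t1,t2} {t3} {t4}
  U12: {t4} {t5}
  U13: {t1,t2} {t5}
  U14: {t1,t2} {t4}
  U23: {t3,t7} {t5}
  U24: {t3} {t4}
  U34: {t1,t2} {t3}
  U123: {t5}
  U124: {t4}
  U134: {t1,t2}
  U234: {t3}
C dims 12,12,4; δ0: rk 8, SNF 1^8; δ1: rk 4, SNF 1^4
degree 0: 12−8−0 = 4 → Ȟ^0 ≅ Z^4
degree 1: 12−4−8 = 0 → Ȟ^1 ≅ 0
degree 2: 4−0−4 = 0 → Ȟ^2 ≅ 0


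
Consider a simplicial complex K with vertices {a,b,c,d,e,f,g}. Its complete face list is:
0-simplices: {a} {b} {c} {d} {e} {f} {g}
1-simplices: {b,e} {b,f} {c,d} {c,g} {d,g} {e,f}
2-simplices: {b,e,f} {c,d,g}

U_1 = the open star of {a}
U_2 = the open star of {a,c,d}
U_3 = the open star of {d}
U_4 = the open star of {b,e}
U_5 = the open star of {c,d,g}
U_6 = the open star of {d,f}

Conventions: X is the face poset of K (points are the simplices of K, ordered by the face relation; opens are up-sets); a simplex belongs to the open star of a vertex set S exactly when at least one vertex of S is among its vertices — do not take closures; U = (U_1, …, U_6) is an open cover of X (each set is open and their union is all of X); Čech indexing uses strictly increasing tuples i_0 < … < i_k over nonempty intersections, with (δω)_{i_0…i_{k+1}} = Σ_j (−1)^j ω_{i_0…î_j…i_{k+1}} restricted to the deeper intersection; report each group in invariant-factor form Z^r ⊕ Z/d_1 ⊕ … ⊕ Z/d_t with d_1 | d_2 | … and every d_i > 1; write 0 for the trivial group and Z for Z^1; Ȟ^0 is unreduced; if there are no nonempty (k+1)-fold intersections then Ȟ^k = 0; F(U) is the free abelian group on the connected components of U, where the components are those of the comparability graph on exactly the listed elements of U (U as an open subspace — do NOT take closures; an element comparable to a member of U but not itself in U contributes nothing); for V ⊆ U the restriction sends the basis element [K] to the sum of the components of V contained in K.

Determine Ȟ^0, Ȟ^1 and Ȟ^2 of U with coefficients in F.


Ȟ^0(U;F) ≅ Z^3; Ȟ^1(U;F) ≅ 0; Ȟ^2(U;F) ≅ 0

nonempty overlaps:
  U1={{a}} U2={{a},{c},{d},{c,d},{c,g},{d,g},{c,d,g}} U3={{d},{c,d},{d,g},{c,d,g}} U4={{b},{e},{b,e},{b,f},{e,f},{b,e,f}} U5={{c},{d},{g},{c,d},{c,g},{d,g},{c,d,g}} U6={{d},{f},{b,f},{c,d},{d,g},{e,f},{b,e,f},{c,d,g}}
  U12={{a}} U23={{d},{c,d},{d,g},{c,d,g}} U25={{c},{d},{c,d},{c,g},{d,g},{c,d,g}} U26={{d},{c,d},{d,g},{c,d,g}} U35={{d},{c,d},{d,g},{c,d,g}} U36={{d},{c,d},{d,g},{c,d,g}} U46={{b,f},{e,f},{b,e,f}} U56={{d},{c,d},{d,g},{c,d,g}}
  U235={{d},{c,d},{d,g},{c,d,g}} U236={{d},{c,d},{d,g},{c,d,g}} U256={{d},{c,d},{d,g},{c,d,g}} U356={{d},{c,d},{d,g},{c,d,g}}
  U2356={{d},{c,d},{d,g},{c,d,g}}
components per intersection:
  U1: {{a}}
  U2: {{a}} {{c},{d},{c,d},{c,g},{d,g},{c,d,g}}
  U3: {{d},{c,d},{d,g},{c,d,g}}
  U4: {{b},{e},{b,e},{b,f},{e,f},{b,e,f}}
  U5: {{c},{d},{g},{c,d},{c,g},{d,g},{c,d,g}}
  U6: {{d},{c,d},{d,g},{c,d,g}} {{f},{b,f},{e,f},{b,e,f}}
  U12: {{a}}
  U23: {{d},{c,d},{d,g},{c,d,g}}
  U25: {{c},{d},{c,d},{c,g},{d,g},{c,d,g}}
  U26: {{d},{c,d},{d,g},{c,d,g}}
  U35: {{d},{c,d},{d,g},{c,d,g}}
  U36: {{d},{c,d},{d,g},{c,d,g}}
  U46: {{b,f},{e,f},{b,e,f}}
  U56: {{d},{c,d},{d,g},{c,d,g}}
  U235: {{d},{c,d},{d,g},{c,d,g}}
  U236: {{d},{c,d},{d,g},{c,d,g}}
  U256: {{d},{c,d},{d,g},{c,d,g}}
  U356: {{d},{c,d},{d,g},{c,d,g}}
  U2356: {{d},{c,d},{d,g},{c,d,g}}
C dims 8,8,4,1; δ0: rk 5, SNF 1^5; δ1: rk 3, SNF 1^3; δ2: rk 1, SNF 1^1
degree 0: 8−5−0 = 3 → Ȟ^0 ≅ Z^3
degree 1: 8−3−5 = 0 → Ȟ^1 ≅ 0
degree 2: 4−1−3 = 0 → Ȟ^2 ≅ 0


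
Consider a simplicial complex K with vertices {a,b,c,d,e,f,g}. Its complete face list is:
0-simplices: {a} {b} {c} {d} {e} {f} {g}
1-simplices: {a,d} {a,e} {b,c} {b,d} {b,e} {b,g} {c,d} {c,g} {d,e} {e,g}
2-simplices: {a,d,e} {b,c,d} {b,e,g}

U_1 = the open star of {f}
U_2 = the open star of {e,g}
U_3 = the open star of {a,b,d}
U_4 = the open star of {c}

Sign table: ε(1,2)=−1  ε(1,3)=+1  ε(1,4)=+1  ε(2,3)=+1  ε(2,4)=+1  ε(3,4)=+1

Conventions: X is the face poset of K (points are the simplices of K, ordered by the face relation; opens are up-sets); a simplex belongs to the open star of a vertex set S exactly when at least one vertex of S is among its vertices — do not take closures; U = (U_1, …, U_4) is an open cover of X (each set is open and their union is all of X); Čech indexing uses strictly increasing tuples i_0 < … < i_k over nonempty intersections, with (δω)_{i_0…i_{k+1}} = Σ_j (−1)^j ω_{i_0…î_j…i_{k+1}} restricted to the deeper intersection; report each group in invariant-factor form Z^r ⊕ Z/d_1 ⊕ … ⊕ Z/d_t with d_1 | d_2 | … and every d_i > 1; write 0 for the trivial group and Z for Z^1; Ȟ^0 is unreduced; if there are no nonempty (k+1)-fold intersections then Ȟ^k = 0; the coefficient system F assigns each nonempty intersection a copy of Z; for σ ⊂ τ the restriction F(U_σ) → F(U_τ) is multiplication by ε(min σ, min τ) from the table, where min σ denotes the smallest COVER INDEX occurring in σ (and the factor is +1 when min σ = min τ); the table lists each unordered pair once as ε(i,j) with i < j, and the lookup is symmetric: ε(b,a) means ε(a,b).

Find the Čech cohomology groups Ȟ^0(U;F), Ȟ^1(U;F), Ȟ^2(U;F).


nonempty intersections:
  U1={{f}} U2={{e},{g},{a,e},{b,e},{b,g},{c,g},{d,e},{e,g},{a,d,e},{b,e,g}} U3={{a},{b},{d},{a,d},{a,e},{b,c},{b,d},{b,e},{b,g},{c,d},{d,e},{a,d,e},{b,c,d},{b,e,g}} U4={{c},{b,c},{c,d},{c,g},{b,c,d}}
  U23={{a,e},{b,e},{b,g},{d,e},{a,d,e},{b,e,g}} U24={{c,g}} U34={{b,c},{c,d},{b,c,d}}
C dims 4,3; δ0: rk 2, SNF 1^2
Ȟ^0: (4−2)−0=2 ⇒ Z^2
Ȟ^1: (3−0)−2=1 ⇒ Z
Ȟ^2: (0−0)−0=0 ⇒ 0

Ȟ^0 ≅ Z^2; Ȟ^1 ≅ Z; Ȟ^2 ≅ 0


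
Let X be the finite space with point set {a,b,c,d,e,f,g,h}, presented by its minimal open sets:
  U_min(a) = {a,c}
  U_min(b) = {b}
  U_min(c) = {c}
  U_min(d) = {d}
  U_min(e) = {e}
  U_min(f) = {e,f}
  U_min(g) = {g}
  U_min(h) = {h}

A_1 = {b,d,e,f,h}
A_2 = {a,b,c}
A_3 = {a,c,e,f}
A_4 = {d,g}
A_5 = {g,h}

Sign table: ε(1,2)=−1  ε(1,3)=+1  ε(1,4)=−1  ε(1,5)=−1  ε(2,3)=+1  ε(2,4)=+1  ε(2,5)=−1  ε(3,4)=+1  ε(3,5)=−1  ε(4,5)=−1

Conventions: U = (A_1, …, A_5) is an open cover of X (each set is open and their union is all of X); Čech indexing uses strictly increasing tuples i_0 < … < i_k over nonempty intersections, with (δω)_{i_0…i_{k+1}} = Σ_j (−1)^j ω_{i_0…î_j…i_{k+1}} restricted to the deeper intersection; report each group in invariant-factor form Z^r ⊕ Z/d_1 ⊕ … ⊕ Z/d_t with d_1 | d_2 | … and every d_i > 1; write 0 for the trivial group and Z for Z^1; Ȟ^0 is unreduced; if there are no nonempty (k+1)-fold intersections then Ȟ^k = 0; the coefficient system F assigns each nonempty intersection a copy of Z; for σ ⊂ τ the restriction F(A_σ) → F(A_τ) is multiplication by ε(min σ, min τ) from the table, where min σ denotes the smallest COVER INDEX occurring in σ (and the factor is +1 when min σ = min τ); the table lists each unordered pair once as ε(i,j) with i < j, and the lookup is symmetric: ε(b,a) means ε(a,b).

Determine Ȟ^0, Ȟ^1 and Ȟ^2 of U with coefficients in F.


Ȟ^0(U;F) ≅ 0, Ȟ^1(U;F) ≅ Z ⊕ Z/2, Ȟ^2(U;F) ≅ 0

intersection data:
  A12={b} A13={e,f} A14={d} A15={h} A23={a,c} A45={g}
C dims 5,6; δ0: rk 5, SNF 1^4·2
Ȟ^0 = (5 − 5) − 0 = 0, so Ȟ^0 ≅ 0
Ȟ^1 = (6 − 0) − 5 = 1 plus torsion [2], so Ȟ^1 ≅ Z ⊕ Z/2
Ȟ^2 = (0 − 0) − 0 = 0, so Ȟ^2 ≅ 0


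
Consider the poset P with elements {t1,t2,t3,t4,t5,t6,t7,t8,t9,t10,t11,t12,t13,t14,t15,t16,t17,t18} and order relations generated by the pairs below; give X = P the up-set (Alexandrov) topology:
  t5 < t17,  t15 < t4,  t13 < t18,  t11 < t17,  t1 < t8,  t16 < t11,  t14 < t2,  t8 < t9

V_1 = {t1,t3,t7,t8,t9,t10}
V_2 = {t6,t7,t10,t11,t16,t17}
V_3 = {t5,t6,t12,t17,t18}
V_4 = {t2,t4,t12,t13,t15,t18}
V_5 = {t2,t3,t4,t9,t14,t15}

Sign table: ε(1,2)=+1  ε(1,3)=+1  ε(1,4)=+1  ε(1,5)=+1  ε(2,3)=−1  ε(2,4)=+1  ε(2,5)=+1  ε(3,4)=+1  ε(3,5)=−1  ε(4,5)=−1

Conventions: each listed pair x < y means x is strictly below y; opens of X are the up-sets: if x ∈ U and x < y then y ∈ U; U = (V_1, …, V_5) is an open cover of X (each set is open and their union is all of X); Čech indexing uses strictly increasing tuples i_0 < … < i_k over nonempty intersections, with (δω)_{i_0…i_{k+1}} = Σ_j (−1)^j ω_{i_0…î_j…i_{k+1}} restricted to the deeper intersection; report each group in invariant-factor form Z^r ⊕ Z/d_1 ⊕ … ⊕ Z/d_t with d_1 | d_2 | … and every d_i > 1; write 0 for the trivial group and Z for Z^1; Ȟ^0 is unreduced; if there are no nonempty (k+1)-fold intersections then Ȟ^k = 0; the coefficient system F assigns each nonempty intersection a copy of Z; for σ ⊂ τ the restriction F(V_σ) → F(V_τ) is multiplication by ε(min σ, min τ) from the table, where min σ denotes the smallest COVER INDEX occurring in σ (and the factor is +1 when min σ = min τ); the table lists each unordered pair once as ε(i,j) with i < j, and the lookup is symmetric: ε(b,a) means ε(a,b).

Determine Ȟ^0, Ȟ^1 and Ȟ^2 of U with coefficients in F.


nerve of the cover:
  V12={t7,t10} V15={t3,t9} V23={t6,t17} V34={t12,t18} V45={t2,t4,t15}
C dims 5,5; δ0: rk 4, SNF 1^4
Ȟ^0 = (5 − 4) − 0 = 1, so Ȟ^0 ≅ Z
Ȟ^1 = (5 − 0) − 4 = 1, so Ȟ^1 ≅ Z
Ȟ^2 = (0 − 0) − 0 = 0, so Ȟ^2 ≅ 0

Ȟ^0(U;F) ≅ Z, Ȟ^1(U;F) ≅ Z and Ȟ^2(U;F) ≅ 0


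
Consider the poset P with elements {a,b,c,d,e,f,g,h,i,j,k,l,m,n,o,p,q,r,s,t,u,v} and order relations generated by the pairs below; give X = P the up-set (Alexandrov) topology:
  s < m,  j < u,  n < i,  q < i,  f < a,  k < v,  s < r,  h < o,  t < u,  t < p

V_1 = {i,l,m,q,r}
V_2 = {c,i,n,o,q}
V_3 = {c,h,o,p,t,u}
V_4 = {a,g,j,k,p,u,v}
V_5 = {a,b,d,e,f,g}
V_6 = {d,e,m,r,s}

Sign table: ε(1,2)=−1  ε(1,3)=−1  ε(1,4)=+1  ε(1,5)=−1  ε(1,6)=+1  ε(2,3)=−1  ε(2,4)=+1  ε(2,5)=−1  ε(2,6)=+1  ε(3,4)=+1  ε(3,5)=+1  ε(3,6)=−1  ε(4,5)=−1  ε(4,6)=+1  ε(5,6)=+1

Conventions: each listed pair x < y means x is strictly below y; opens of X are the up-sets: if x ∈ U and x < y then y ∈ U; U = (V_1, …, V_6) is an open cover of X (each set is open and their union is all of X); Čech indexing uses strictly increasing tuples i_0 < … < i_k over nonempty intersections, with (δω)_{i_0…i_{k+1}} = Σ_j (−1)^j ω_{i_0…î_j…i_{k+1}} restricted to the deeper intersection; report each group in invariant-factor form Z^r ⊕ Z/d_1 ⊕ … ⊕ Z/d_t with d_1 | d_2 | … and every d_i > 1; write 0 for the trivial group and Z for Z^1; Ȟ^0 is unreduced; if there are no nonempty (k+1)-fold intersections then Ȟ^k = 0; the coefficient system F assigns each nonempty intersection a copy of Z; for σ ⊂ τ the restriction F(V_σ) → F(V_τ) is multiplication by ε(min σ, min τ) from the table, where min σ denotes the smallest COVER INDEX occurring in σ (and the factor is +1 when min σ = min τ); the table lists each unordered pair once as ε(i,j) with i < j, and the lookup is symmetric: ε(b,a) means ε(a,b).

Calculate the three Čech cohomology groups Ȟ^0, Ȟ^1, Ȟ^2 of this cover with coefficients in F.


cover nerve:
  V12={i,q} V16={m,r} V23={c,o} V34={p,u} V45={a,g} V56={d,e}
C dims 6,6; δ0: rk 6, SNF 1^5·2
Ȟ^0: (6−6)−0=0 ⇒ 0
Ȟ^1: (6−0)−6=0 plus torsion [2] ⇒ Z/2
Ȟ^2: (0−0)−0=0 ⇒ 0

Ȟ^0 ≅ 0, Ȟ^1 ≅ Z/2 and Ȟ^2 ≅ 0


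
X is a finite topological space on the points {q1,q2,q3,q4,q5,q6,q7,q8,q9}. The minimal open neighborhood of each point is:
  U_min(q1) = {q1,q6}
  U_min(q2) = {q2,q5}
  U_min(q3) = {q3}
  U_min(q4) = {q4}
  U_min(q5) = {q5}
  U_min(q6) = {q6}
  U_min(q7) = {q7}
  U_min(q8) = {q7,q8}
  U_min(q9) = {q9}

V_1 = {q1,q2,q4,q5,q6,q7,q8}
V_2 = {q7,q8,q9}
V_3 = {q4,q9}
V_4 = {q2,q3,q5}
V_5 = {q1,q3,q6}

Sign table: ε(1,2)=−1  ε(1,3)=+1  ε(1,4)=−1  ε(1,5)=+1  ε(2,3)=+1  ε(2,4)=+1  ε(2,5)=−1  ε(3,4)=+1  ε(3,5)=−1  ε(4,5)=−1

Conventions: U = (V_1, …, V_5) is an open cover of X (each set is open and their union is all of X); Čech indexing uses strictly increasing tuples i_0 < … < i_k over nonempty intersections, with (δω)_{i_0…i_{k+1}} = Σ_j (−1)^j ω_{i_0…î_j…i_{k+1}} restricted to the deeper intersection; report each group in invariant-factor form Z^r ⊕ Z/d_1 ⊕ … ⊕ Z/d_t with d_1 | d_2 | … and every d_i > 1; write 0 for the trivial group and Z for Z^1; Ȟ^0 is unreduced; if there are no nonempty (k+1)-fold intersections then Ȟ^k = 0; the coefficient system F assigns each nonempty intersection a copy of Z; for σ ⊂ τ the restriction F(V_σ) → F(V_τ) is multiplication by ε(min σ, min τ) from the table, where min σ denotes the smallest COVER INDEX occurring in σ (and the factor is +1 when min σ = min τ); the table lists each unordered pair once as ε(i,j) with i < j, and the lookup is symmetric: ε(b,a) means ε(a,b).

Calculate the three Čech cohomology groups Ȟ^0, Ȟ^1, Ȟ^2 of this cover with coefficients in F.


cover nerve:
  V12={q7,q8} V13={q4} V14={q2,q5} V15={q1,q6} V23={q9} V45={q3}
C dims 5,6; δ0: rk 5, SNF 1^4·2
Ȟ^0: (5−5)−0=0 ⇒ 0
Ȟ^1: (6−0)−5=1 plus torsion [2] ⇒ Z ⊕ Z/2
Ȟ^2: (0−0)−0=0 ⇒ 0

Ȟ^0(U;F) ≅ 0, Ȟ^1(U;F) ≅ Z ⊕ Z/2 and Ȟ^2(U;F) ≅ 0


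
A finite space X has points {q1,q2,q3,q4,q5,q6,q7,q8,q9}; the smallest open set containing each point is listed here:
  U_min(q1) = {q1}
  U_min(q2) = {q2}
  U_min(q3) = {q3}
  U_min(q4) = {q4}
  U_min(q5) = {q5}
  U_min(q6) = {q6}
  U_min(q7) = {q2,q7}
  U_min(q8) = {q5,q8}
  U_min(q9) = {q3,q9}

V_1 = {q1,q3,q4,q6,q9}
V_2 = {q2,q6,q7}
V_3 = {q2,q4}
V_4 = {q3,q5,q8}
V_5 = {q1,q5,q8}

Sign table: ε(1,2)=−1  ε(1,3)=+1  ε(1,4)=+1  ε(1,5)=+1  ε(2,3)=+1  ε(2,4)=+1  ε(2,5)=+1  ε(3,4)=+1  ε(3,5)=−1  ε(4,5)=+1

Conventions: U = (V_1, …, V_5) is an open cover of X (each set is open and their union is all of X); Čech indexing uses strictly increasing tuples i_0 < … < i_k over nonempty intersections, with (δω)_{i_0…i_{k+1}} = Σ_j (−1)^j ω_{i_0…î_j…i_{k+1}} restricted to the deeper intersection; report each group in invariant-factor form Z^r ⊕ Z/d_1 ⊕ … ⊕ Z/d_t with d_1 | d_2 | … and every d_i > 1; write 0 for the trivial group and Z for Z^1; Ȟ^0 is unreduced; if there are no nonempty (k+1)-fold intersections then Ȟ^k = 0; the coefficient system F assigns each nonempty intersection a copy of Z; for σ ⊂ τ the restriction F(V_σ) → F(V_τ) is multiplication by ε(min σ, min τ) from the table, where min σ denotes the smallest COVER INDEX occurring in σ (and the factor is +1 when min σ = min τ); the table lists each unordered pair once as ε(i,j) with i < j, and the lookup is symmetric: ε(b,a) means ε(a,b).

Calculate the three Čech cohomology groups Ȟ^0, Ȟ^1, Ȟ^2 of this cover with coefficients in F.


intersection data:
  V12={q6} V13={q4} V14={q3} V15={q1} V23={q2} V45={q5,q8}
C dims 5,6; δ0: rk 5, SNF 1^4·2
Ȟ^0 = (5 − 5) − 0 = 0, so Ȟ^0 ≅ 0
Ȟ^1 = (6 − 0) − 5 = 1 plus torsion [2], so Ȟ^1 ≅ Z ⊕ Z/2
Ȟ^2 = (0 − 0) − 0 = 0, so Ȟ^2 ≅ 0

Ȟ^0(U;F) ≅ 0, Ȟ^1(U;F) ≅ Z ⊕ Z/2 and Ȟ^2(U;F) ≅ 0


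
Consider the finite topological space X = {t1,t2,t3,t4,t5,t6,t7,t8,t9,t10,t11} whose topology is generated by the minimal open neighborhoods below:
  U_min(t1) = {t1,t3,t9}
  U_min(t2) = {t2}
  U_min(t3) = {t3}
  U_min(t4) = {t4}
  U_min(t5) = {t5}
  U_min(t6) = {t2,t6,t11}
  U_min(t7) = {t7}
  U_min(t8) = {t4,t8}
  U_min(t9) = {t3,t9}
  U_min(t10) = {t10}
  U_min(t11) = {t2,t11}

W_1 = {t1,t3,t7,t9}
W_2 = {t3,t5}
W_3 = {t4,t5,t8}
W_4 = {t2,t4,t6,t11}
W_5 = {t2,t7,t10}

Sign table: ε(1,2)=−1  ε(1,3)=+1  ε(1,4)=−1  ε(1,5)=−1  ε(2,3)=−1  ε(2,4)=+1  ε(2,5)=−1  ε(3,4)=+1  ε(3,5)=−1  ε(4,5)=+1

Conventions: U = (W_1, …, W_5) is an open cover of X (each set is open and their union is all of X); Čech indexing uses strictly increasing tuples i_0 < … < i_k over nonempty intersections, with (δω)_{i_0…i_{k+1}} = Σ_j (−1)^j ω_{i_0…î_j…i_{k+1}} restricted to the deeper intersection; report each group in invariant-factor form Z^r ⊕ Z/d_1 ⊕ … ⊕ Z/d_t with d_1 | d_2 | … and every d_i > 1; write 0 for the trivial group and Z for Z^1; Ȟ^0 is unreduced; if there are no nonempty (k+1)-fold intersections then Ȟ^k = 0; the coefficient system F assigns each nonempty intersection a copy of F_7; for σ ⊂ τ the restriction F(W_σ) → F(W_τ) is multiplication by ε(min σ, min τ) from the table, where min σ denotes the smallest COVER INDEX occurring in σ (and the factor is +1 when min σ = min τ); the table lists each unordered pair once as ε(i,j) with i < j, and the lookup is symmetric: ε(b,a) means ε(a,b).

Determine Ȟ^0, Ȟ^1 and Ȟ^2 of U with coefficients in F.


Ȟ^0 = 0,  Ȟ^1 = 0,  Ȟ^2 = 0

nerve simplices:
  W12={t3} W15={t7} W23={t5} W34={t4} W45={t2}
C dims 5,5; δ0: rk_F7 5
degree 0: 5−5−0 = 0 → Ȟ^0 ≅ 0
degree 1: 5−0−5 = 0 → Ȟ^1 ≅ 0
degree 2: 0−0−0 = 0 → Ȟ^2 ≅ 0
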